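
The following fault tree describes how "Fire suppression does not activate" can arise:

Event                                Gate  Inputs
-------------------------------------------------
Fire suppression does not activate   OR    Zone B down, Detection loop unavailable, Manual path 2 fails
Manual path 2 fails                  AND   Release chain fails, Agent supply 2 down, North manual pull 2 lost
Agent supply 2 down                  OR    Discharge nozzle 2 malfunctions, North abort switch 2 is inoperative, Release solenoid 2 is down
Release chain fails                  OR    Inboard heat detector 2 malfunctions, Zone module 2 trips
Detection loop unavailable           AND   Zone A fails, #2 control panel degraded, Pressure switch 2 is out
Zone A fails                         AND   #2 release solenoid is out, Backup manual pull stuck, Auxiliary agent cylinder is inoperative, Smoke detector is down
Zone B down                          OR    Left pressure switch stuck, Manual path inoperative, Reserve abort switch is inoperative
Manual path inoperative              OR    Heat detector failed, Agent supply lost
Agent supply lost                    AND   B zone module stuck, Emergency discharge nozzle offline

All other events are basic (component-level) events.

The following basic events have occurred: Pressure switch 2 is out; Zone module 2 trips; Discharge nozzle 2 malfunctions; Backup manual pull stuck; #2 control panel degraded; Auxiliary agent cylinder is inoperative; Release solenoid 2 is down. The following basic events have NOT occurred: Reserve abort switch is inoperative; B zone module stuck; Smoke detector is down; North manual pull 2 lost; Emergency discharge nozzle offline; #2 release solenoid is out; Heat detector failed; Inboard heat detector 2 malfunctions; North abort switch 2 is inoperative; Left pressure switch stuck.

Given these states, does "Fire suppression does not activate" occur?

No

Agent supply lost [AND]: B zone module stuck=not, Emergency discharge nozzle offline=not → not all inputs occur → does not occur.
Manual path inoperative [OR]: Heat detector failed=not, Agent supply lost=not → no input occurs → does not occur.
Zone B down [OR]: Left pressure switch stuck=not, Manual path inoperative=not, Reserve abort switch is inoperative=not → no input occurs → does not occur.
Zone A fails [AND]: #2 release solenoid is out=not, Backup manual pull stuck=occurs, Auxiliary agent cylinder is inoperative=occurs, Smoke detector is down=not → not all inputs occur → does not occur.
Detection loop unavailable [AND]: Zone A fails=not, #2 control panel degraded=occurs, Pressure switch 2 is out=occurs → not all inputs occur → does not occur.
Release chain fails [OR]: Inboard heat detector 2 malfunctions=not, Zone module 2 trips=occurs → at least one input occurs → occurs.
Agent supply 2 down [OR]: Discharge nozzle 2 malfunctions=occurs, North abort switch 2 is inoperative=not, Release solenoid 2 is down=occurs → at least one input occurs → occurs.
Manual path 2 fails [AND]: Release chain fails=occurs, Agent supply 2 down=occurs, North manual pull 2 lost=not → not all inputs occur → does not occur.
Fire suppression does not activate [OR]: Zone B down=not, Detection loop unavailable=not, Manual path 2 fails=not → no input occurs → does not occur.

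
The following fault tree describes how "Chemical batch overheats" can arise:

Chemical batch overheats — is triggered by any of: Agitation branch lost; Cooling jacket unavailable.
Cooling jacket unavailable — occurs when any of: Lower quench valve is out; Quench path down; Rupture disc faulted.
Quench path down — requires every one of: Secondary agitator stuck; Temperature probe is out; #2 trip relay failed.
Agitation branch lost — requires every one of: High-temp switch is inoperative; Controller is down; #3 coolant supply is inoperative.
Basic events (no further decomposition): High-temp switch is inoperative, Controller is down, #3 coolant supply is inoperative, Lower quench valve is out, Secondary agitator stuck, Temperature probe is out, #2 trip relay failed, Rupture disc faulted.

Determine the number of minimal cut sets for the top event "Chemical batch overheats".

4

Agitation branch lost [AND]: one cut set from each child combined → 1 × 1 × 1 = 1 cut set(s).
Quench path down [AND]: one cut set from each child combined → 1 × 1 × 1 = 1 cut set(s).
Cooling jacket unavailable [OR]: union of children's cut sets → 3 cut set(s).
Chemical batch overheats [OR]: union of children's cut sets → 4 cut set(s).
Minimal cut sets: {#3 coolant supply is inoperative, Controller is down, High-temp switch is inoperative}; {Lower quench valve is out}; {#2 trip relay failed, Secondary agitator stuck, Temperature probe is out}; {Rupture disc faulted}.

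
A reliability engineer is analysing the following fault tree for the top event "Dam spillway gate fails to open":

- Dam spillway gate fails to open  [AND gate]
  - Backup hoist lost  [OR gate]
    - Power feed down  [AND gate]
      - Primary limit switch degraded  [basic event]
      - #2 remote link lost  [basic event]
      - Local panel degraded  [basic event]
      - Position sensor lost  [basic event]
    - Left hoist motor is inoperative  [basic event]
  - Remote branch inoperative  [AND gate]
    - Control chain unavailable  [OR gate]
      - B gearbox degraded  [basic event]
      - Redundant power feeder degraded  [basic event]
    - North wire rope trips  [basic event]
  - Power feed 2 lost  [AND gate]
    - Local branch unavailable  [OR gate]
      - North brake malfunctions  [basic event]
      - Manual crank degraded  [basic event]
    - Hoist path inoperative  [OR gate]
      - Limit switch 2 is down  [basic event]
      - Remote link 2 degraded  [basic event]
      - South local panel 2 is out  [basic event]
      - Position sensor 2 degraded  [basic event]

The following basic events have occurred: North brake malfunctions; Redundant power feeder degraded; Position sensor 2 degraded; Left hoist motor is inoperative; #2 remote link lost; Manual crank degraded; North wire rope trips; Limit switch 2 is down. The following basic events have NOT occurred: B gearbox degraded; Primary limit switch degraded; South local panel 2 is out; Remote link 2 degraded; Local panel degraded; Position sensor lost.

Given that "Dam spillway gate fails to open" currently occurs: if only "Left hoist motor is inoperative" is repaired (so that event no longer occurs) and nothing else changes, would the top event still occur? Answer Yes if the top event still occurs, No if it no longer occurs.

No

Counterfactual: set "Left hoist motor is inoperative" to not occurred.
Power feed down [AND]: Primary limit switch degraded=not, #2 remote link lost=occurs, Local panel degraded=not, Position sensor lost=not → not all inputs occur → does not occur.
Backup hoist lost [OR]: Power feed down=not, Left hoist motor is inoperative=not → no input occurs → does not occur.
Control chain unavailable [OR]: B gearbox degraded=not, Redundant power feeder degraded=occurs → at least one input occurs → occurs.
Remote branch inoperative [AND]: Control chain unavailable=occurs, North wire rope trips=occurs → all inputs occur → occurs.
Local branch unavailable [OR]: North brake malfunctions=occurs, Manual crank degraded=occurs → at least one input occurs → occurs.
Hoist path inoperative [OR]: Limit switch 2 is down=occurs, Remote link 2 degraded=not, South local panel 2 is out=not, Position sensor 2 degraded=occurs → at least one input occurs → occurs.
Power feed 2 lost [AND]: Local branch unavailable=occurs, Hoist path inoperative=occurs → all inputs occur → occurs.
Dam spillway gate fails to open [AND]: Backup hoist lost=not, Remote branch inoperative=occurs, Power feed 2 lost=occurs → not all inputs occur → does not occur.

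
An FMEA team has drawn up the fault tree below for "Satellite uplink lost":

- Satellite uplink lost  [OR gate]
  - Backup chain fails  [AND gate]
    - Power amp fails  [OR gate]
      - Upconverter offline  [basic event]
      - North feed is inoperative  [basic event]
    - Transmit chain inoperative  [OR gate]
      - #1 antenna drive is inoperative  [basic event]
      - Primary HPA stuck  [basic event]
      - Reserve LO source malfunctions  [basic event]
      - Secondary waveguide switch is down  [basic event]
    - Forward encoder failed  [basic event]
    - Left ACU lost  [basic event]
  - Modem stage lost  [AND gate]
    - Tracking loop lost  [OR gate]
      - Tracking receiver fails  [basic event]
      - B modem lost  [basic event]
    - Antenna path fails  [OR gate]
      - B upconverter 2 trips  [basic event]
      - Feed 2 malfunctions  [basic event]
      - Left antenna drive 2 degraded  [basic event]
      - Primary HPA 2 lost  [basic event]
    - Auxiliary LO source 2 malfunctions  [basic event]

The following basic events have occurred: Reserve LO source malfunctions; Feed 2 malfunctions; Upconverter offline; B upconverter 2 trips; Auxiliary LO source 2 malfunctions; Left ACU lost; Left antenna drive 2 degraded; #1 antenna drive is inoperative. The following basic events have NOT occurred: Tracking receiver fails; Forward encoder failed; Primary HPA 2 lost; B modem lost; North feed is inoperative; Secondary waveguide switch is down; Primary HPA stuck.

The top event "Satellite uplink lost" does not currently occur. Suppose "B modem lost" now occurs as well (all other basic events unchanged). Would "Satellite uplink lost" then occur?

Counterfactual: set "B modem lost" to occurred.
Power amp fails [OR]: Upconverter offline=occurs, North feed is inoperative=not → at least one input occurs → occurs.
Transmit chain inoperative [OR]: #1 antenna drive is inoperative=occurs, Primary HPA stuck=not, Reserve LO source malfunctions=occurs, Secondary waveguide switch is down=not → at least one input occurs → occurs.
Backup chain fails [AND]: Power amp fails=occurs, Transmit chain inoperative=occurs, Forward encoder failed=not, Left ACU lost=occurs → not all inputs occur → does not occur.
Tracking loop lost [OR]: Tracking receiver fails=not, B modem lost=occurs → at least one input occurs → occurs.
Antenna path fails [OR]: B upconverter 2 trips=occurs, Feed 2 malfunctions=occurs, Left antenna drive 2 degraded=occurs, Primary HPA 2 lost=not → at least one input occurs → occurs.
Modem stage lost [AND]: Tracking loop lost=occurs, Antenna path fails=occurs, Auxiliary LO source 2 malfunctions=occurs → all inputs occur → occurs.
Satellite uplink lost [OR]: Backup chain fails=not, Modem stage lost=occurs → at least one input occurs → occurs.

Yes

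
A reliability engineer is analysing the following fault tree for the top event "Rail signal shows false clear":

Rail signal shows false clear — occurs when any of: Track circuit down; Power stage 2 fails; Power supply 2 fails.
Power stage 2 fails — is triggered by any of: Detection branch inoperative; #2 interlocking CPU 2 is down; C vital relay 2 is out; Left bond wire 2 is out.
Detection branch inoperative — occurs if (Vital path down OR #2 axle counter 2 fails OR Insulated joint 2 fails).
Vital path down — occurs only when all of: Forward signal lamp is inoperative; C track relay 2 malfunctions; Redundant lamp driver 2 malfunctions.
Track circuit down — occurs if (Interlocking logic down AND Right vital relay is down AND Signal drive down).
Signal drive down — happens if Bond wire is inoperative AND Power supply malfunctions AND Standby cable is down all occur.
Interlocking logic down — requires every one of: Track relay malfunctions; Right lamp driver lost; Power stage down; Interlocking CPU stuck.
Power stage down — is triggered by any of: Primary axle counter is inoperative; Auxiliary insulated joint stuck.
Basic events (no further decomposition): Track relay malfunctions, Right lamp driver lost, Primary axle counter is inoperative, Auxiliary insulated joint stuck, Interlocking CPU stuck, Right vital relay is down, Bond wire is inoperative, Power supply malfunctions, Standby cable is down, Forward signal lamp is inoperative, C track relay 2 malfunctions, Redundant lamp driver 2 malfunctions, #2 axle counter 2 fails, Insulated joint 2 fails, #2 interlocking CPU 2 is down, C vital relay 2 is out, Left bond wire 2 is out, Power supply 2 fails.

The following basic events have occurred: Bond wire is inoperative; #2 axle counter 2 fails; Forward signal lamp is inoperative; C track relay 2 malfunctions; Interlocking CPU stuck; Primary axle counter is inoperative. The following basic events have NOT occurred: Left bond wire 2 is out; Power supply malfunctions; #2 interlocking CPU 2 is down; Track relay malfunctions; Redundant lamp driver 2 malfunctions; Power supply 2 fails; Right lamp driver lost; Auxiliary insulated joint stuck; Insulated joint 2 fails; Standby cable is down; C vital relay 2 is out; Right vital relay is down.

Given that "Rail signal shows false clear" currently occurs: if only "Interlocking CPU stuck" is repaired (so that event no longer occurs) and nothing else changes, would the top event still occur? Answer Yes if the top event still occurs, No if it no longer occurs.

Yes

Counterfactual: set "Interlocking CPU stuck" to not occurred.
Power stage down [OR]: Primary axle counter is inoperative=occurs, Auxiliary insulated joint stuck=not → at least one input occurs → occurs.
Interlocking logic down [AND]: Track relay malfunctions=not, Right lamp driver lost=not, Power stage down=occurs, Interlocking CPU stuck=not → not all inputs occur → does not occur.
Signal drive down [AND]: Bond wire is inoperative=occurs, Power supply malfunctions=not, Standby cable is down=not → not all inputs occur → does not occur.
Track circuit down [AND]: Interlocking logic down=not, Right vital relay is down=not, Signal drive down=not → not all inputs occur → does not occur.
Vital path down [AND]: Forward signal lamp is inoperative=occurs, C track relay 2 malfunctions=occurs, Redundant lamp driver 2 malfunctions=not → not all inputs occur → does not occur.
Detection branch inoperative [OR]: Vital path down=not, #2 axle counter 2 fails=occurs, Insulated joint 2 fails=not → at least one input occurs → occurs.
Power stage 2 fails [OR]: Detection branch inoperative=occurs, #2 interlocking CPU 2 is down=not, C vital relay 2 is out=not, Left bond wire 2 is out=not → at least one input occurs → occurs.
Rail signal shows false clear [OR]: Track circuit down=not, Power stage 2 fails=occurs, Power supply 2 fails=not → at least one input occurs → occurs.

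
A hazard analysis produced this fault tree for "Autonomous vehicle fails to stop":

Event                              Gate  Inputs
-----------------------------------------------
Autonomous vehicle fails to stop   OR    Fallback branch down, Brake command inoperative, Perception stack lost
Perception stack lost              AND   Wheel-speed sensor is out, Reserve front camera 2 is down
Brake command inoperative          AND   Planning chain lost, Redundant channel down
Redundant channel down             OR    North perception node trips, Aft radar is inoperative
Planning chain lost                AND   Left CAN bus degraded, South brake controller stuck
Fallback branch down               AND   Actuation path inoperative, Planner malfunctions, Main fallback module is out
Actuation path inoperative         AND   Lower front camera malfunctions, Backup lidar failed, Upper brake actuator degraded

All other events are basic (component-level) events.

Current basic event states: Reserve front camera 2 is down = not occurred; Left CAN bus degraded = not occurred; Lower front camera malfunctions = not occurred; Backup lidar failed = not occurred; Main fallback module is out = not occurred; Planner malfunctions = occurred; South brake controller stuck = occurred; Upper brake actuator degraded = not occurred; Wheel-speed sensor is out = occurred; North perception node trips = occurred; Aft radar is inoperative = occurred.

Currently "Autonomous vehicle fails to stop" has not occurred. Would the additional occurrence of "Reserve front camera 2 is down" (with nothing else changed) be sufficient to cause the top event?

Counterfactual: set "Reserve front camera 2 is down" to occurred.
Actuation path inoperative [AND]: Lower front camera malfunctions=not, Backup lidar failed=not, Upper brake actuator degraded=not → not all inputs occur → does not occur.
Fallback branch down [AND]: Actuation path inoperative=not, Planner malfunctions=occurs, Main fallback module is out=not → not all inputs occur → does not occur.
Planning chain lost [AND]: Left CAN bus degraded=not, South brake controller stuck=occurs → not all inputs occur → does not occur.
Redundant channel down [OR]: North perception node trips=occurs, Aft radar is inoperative=occurs → at least one input occurs → occurs.
Brake command inoperative [AND]: Planning chain lost=not, Redundant channel down=occurs → not all inputs occur → does not occur.
Perception stack lost [AND]: Wheel-speed sensor is out=occurs, Reserve front camera 2 is down=occurs → all inputs occur → occurs.
Autonomous vehicle fails to stop [OR]: Fallback branch down=not, Brake command inoperative=not, Perception stack lost=occurs → at least one input occurs → occurs.

Yes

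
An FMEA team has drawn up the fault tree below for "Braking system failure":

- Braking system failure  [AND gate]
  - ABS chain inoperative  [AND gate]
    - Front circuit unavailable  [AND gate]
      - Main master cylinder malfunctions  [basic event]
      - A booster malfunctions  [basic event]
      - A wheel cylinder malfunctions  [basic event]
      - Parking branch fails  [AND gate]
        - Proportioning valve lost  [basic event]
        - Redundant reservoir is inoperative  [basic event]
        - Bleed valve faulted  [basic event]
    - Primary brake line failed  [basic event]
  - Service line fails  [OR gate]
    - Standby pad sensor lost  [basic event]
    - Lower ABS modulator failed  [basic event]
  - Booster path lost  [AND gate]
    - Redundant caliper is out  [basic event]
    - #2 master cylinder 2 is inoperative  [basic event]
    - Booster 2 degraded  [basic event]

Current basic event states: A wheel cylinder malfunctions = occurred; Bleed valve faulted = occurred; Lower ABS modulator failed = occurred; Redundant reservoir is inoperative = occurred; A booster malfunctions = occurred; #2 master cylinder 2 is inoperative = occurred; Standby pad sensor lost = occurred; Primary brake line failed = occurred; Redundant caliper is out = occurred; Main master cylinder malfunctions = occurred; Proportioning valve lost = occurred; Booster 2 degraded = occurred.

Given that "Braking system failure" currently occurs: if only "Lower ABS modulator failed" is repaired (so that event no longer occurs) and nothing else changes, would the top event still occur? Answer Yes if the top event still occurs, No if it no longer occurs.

Yes

Counterfactual: set "Lower ABS modulator failed" to not occurred.
Parking branch fails [AND]: Proportioning valve lost=occurs, Redundant reservoir is inoperative=occurs, Bleed valve faulted=occurs → all inputs occur → occurs.
Front circuit unavailable [AND]: Main master cylinder malfunctions=occurs, A booster malfunctions=occurs, A wheel cylinder malfunctions=occurs, Parking branch fails=occurs → all inputs occur → occurs.
ABS chain inoperative [AND]: Front circuit unavailable=occurs, Primary brake line failed=occurs → all inputs occur → occurs.
Service line fails [OR]: Standby pad sensor lost=occurs, Lower ABS modulator failed=not → at least one input occurs → occurs.
Booster path lost [AND]: Redundant caliper is out=occurs, #2 master cylinder 2 is inoperative=occurs, Booster 2 degraded=occurs → all inputs occur → occurs.
Braking system failure [AND]: ABS chain inoperative=occurs, Service line fails=occurs, Booster path lost=occurs → all inputs occur → occurs.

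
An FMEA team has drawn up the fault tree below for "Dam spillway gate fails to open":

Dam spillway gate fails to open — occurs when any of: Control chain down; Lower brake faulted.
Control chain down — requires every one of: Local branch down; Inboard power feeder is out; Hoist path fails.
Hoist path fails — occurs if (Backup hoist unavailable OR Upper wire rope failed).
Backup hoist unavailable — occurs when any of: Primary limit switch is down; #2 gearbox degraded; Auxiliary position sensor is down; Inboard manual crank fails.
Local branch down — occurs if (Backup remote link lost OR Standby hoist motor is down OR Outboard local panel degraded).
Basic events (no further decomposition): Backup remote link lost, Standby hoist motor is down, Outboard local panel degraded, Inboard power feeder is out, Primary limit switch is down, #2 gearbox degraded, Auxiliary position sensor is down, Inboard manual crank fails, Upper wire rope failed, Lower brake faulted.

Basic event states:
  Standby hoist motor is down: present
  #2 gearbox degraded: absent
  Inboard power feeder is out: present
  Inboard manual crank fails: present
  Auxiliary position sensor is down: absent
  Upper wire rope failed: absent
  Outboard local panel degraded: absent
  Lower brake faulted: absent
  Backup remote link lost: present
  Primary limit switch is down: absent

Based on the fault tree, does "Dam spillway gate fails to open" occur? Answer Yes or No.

Local branch down [OR]: Backup remote link lost=occurs, Standby hoist motor is down=occurs, Outboard local panel degraded=not → at least one input occurs → occurs.
Backup hoist unavailable [OR]: Primary limit switch is down=not, #2 gearbox degraded=not, Auxiliary position sensor is down=not, Inboard manual crank fails=occurs → at least one input occurs → occurs.
Hoist path fails [OR]: Backup hoist unavailable=occurs, Upper wire rope failed=not → at least one input occurs → occurs.
Control chain down [AND]: Local branch down=occurs, Inboard power feeder is out=occurs, Hoist path fails=occurs → all inputs occur → occurs.
Dam spillway gate fails to open [OR]: Control chain down=occurs, Lower brake faulted=not → at least one input occurs → occurs.

Yes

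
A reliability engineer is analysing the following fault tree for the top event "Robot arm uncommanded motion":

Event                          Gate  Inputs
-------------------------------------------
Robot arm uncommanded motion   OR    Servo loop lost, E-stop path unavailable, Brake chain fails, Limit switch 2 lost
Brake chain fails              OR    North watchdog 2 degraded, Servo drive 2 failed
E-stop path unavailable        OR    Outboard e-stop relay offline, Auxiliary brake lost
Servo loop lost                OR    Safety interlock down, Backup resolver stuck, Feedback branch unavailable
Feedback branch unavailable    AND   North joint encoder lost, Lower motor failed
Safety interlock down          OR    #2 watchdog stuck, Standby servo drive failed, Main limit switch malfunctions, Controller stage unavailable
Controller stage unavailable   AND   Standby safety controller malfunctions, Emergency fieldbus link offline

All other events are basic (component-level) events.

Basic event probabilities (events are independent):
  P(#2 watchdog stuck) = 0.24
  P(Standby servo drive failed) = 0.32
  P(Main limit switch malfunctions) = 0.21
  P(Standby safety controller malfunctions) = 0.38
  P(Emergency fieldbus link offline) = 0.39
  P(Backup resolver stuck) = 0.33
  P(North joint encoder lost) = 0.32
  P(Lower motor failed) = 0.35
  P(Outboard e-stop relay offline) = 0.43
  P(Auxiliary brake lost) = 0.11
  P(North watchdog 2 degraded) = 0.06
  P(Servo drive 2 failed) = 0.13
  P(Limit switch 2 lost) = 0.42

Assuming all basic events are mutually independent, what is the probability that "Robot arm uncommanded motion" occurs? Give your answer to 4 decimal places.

P(Controller stage unavailable) [AND] = 0.38 × 0.39 = 0.148200
P(Safety interlock down) [OR] = 1 − (1−0.24) × (1−0.32) × (1−0.21) × (1−0.148200) = 0.652234
P(Feedback branch unavailable) [AND] = 0.32 × 0.35 = 0.112000
P(Servo loop lost) [OR] = 1 − (1−0.652234) × (1−0.33) × (1−0.112000) = 0.793093
P(E-stop path unavailable) [OR] = 1 − (1−0.43) × (1−0.11) = 0.492700
P(Brake chain fails) [OR] = 1 − (1−0.06) × (1−0.13) = 0.182200
P(Robot arm uncommanded motion) [OR] = 1 − (1−0.793093) × (1−0.492700) × (1−0.182200) × (1−0.42) = 0.950213
Rounded to 4 decimal places: P(Robot arm uncommanded motion) ≈ 0.9502.

0.9502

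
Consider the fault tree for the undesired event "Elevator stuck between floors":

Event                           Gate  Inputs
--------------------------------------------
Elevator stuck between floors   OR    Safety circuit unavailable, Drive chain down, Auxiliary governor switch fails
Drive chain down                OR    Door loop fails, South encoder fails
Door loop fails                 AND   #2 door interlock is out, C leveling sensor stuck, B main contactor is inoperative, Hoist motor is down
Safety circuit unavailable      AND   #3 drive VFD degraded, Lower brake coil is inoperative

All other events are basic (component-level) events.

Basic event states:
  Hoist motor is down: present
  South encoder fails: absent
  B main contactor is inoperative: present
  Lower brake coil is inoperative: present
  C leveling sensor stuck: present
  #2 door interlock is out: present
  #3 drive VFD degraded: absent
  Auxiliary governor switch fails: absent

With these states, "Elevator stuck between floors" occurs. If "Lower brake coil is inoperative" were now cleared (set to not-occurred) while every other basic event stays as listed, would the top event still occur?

Yes

Counterfactual: set "Lower brake coil is inoperative" to not occurred.
Safety circuit unavailable [AND]: #3 drive VFD degraded=not, Lower brake coil is inoperative=not → not all inputs occur → does not occur.
Door loop fails [AND]: #2 door interlock is out=occurs, C leveling sensor stuck=occurs, B main contactor is inoperative=occurs, Hoist motor is down=occurs → all inputs occur → occurs.
Drive chain down [OR]: Door loop fails=occurs, South encoder fails=not → at least one input occurs → occurs.
Elevator stuck between floors [OR]: Safety circuit unavailable=not, Drive chain down=occurs, Auxiliary governor switch fails=not → at least one input occurs → occurs.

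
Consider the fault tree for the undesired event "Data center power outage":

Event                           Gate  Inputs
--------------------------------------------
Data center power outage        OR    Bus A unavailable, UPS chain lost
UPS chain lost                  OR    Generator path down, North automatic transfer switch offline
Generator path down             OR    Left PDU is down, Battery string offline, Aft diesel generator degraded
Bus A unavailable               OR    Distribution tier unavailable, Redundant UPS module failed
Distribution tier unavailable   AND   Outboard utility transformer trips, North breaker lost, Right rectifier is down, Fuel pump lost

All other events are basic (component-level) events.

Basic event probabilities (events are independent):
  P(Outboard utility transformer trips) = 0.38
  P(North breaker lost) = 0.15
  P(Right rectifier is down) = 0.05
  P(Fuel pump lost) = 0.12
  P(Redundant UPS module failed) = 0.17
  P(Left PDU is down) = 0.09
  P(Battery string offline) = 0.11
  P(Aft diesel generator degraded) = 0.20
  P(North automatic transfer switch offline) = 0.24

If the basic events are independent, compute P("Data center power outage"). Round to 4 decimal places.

0.5914

P(Distribution tier unavailable) [AND] = 0.38 × 0.15 × 0.05 × 0.12 = 0.000342
P(Bus A unavailable) [OR] = 1 − (1−0.000342) × (1−0.17) = 0.170284
P(Generator path down) [OR] = 1 − (1−0.09) × (1−0.11) × (1−0.20) = 0.352080
P(UPS chain lost) [OR] = 1 − (1−0.352080) × (1−0.24) = 0.507581
P(Data center power outage) [OR] = 1 − (1−0.170284) × (1−0.507581) = 0.591432
Rounded to 4 decimal places: P(Data center power outage) ≈ 0.5914.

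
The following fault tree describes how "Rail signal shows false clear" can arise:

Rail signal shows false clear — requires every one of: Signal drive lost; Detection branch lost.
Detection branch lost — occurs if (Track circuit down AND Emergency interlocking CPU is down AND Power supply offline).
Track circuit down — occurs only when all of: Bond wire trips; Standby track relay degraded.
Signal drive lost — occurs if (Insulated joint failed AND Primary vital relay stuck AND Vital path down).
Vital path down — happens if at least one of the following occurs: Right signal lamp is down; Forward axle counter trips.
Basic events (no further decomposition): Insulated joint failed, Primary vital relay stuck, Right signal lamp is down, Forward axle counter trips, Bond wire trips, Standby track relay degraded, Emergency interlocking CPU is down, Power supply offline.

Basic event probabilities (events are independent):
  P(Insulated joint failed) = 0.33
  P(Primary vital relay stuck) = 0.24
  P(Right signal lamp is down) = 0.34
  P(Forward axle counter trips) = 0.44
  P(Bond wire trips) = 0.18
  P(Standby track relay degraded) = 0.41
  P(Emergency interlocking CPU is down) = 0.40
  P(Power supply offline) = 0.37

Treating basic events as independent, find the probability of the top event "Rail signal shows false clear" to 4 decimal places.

0.0005

P(Vital path down) [OR] = 1 − (1−0.34) × (1−0.44) = 0.630400
P(Signal drive lost) [AND] = 0.33 × 0.24 × 0.630400 = 0.049928
P(Track circuit down) [AND] = 0.18 × 0.41 = 0.073800
P(Detection branch lost) [AND] = 0.073800 × 0.40 × 0.37 = 0.010922
P(Rail signal shows false clear) [AND] = 0.049928 × 0.010922 = 0.000545
Rounded to 4 decimal places: P(Rail signal shows false clear) ≈ 0.0005.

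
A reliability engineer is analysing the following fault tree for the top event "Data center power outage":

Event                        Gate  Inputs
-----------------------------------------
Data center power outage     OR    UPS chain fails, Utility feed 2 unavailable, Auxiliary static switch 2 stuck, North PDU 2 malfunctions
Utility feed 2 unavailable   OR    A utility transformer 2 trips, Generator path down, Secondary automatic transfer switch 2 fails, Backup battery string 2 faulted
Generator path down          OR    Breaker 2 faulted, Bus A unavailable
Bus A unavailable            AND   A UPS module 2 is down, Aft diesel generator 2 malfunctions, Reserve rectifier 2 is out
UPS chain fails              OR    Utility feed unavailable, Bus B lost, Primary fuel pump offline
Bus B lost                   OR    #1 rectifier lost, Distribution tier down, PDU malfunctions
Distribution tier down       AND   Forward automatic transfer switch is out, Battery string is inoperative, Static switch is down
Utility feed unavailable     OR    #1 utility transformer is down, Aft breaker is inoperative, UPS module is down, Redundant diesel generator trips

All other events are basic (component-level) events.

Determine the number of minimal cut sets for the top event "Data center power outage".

Utility feed unavailable [OR]: union of children's cut sets → 4 cut set(s).
Distribution tier down [AND]: one cut set from each child combined → 1 × 1 × 1 = 1 cut set(s).
Bus B lost [OR]: union of children's cut sets → 3 cut set(s).
UPS chain fails [OR]: union of children's cut sets → 8 cut set(s).
Bus A unavailable [AND]: one cut set from each child combined → 1 × 1 × 1 = 1 cut set(s).
Generator path down [OR]: union of children's cut sets → 2 cut set(s).
Utility feed 2 unavailable [OR]: union of children's cut sets → 5 cut set(s).
Data center power outage [OR]: union of children's cut sets → 15 cut set(s).

15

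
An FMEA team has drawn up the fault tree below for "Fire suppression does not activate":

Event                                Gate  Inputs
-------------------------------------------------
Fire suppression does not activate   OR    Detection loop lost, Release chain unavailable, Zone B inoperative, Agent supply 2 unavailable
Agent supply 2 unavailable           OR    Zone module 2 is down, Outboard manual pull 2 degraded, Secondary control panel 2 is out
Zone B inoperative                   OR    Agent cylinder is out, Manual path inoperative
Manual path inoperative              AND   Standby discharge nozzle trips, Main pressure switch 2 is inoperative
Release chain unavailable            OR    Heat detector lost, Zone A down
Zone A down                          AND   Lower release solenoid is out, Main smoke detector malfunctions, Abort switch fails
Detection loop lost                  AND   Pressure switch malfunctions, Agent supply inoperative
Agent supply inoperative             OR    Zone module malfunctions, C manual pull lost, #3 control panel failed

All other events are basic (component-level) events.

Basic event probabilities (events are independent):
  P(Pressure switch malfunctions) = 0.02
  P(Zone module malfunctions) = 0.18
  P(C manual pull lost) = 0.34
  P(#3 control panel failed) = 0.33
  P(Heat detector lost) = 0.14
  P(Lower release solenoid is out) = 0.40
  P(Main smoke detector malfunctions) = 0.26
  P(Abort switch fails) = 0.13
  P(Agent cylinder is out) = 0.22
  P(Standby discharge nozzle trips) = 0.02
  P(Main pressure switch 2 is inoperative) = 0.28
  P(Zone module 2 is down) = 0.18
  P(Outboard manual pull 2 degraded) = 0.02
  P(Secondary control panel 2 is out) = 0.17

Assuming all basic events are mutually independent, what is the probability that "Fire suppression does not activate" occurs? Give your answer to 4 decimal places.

P(Agent supply inoperative) [OR] = 1 − (1−0.18) × (1−0.34) × (1−0.33) = 0.637396
P(Detection loop lost) [AND] = 0.02 × 0.637396 = 0.012748
P(Zone A down) [AND] = 0.40 × 0.26 × 0.13 = 0.013520
P(Release chain unavailable) [OR] = 1 − (1−0.14) × (1−0.013520) = 0.151627
P(Manual path inoperative) [AND] = 0.02 × 0.28 = 0.005600
P(Zone B inoperative) [OR] = 1 − (1−0.22) × (1−0.005600) = 0.224368
P(Agent supply 2 unavailable) [OR] = 1 − (1−0.18) × (1−0.02) × (1−0.17) = 0.333012
P(Fire suppression does not activate) [OR] = 1 − (1−0.012748) × (1−0.151627) × (1−0.224368) × (1−0.333012) = 0.566700
Rounded to 4 decimal places: P(Fire suppression does not activate) ≈ 0.5667.

0.5667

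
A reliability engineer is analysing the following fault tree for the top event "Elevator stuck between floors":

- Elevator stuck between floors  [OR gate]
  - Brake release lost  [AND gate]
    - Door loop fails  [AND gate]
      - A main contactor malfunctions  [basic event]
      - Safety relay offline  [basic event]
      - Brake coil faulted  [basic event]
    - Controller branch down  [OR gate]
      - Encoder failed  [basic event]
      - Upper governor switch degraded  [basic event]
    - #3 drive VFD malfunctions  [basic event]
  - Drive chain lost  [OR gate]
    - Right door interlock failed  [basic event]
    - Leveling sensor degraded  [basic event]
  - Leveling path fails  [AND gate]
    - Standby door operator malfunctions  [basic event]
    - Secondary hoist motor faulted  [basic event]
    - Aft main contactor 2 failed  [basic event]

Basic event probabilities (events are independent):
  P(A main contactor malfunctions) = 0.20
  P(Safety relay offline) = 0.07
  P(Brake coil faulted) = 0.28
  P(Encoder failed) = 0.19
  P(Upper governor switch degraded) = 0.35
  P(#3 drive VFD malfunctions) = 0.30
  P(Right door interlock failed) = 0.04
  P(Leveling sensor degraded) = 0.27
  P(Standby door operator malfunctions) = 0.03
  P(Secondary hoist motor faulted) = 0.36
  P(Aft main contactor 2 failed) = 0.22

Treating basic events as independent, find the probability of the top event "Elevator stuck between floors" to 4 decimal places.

0.3013

P(Door loop fails) [AND] = 0.20 × 0.07 × 0.28 = 0.003920
P(Controller branch down) [OR] = 1 − (1−0.19) × (1−0.35) = 0.473500
P(Brake release lost) [AND] = 0.003920 × 0.473500 × 0.30 = 0.000557
P(Drive chain lost) [OR] = 1 − (1−0.04) × (1−0.27) = 0.299200
P(Leveling path fails) [AND] = 0.03 × 0.36 × 0.22 = 0.002376
P(Elevator stuck between floors) [OR] = 1 − (1−0.000557) × (1−0.299200) × (1−0.002376) = 0.301255
Rounded to 4 decimal places: P(Elevator stuck between floors) ≈ 0.3013.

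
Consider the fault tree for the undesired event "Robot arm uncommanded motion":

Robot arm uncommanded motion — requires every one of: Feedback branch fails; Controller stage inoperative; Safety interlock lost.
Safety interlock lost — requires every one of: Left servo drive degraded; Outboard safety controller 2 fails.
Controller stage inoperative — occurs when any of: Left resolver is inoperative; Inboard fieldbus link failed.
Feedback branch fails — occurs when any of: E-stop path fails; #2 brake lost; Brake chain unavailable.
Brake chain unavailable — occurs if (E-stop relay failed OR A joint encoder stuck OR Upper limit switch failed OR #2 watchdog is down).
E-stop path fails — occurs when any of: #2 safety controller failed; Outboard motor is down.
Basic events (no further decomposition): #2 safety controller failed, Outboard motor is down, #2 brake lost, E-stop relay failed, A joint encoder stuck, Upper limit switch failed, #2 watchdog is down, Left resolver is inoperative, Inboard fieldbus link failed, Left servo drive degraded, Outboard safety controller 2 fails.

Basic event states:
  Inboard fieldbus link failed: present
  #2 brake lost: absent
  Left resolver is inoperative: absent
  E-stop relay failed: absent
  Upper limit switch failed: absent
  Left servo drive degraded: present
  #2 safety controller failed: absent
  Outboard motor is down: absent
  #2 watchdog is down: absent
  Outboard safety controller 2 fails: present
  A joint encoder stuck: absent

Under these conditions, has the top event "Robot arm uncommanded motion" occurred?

No

E-stop path fails [OR]: #2 safety controller failed=not, Outboard motor is down=not → no input occurs → does not occur.
Brake chain unavailable [OR]: E-stop relay failed=not, A joint encoder stuck=not, Upper limit switch failed=not, #2 watchdog is down=not → no input occurs → does not occur.
Feedback branch fails [OR]: E-stop path fails=not, #2 brake lost=not, Brake chain unavailable=not → no input occurs → does not occur.
Controller stage inoperative [OR]: Left resolver is inoperative=not, Inboard fieldbus link failed=occurs → at least one input occurs → occurs.
Safety interlock lost [AND]: Left servo drive degraded=occurs, Outboard safety controller 2 fails=occurs → all inputs occur → occurs.
Robot arm uncommanded motion [AND]: Feedback branch fails=not, Controller stage inoperative=occurs, Safety interlock lost=occurs → not all inputs occur → does not occur.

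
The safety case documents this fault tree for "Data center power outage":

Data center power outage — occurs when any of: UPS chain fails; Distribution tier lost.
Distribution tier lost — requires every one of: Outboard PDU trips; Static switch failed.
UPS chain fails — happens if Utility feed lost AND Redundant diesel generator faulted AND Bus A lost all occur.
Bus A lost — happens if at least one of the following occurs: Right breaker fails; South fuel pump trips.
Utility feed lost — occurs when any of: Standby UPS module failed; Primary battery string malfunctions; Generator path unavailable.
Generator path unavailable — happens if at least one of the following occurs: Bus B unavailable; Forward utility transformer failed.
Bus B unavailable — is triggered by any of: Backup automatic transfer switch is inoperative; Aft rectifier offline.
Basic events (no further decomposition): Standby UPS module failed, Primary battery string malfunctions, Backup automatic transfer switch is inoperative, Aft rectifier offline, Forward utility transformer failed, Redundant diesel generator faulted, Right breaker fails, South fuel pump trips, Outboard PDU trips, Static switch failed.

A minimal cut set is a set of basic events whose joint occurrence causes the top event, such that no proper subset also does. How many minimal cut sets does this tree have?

11

Bus B unavailable [OR]: union of children's cut sets → 2 cut set(s).
Generator path unavailable [OR]: union of children's cut sets → 3 cut set(s).
Utility feed lost [OR]: union of children's cut sets → 5 cut set(s).
Bus A lost [OR]: union of children's cut sets → 2 cut set(s).
UPS chain fails [AND]: one cut set from each child combined → 5 × 1 × 2 = 10 cut set(s).
Distribution tier lost [AND]: one cut set from each child combined → 1 × 1 = 1 cut set(s).
Data center power outage [OR]: union of children's cut sets → 11 cut set(s).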